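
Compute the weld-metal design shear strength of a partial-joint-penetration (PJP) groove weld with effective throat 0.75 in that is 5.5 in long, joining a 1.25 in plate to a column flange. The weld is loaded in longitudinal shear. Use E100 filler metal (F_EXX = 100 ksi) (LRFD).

Effective throat (given) t_e = 0.75 in.
A_we = 0.75 × 5.5 = 4.125 in².
F_nw = 0.6 F_EXX = 60 ksi.
φR_n = 0.75 × 60 × 4.125 = 185.6 kip.

φR_n ≈ 186 kip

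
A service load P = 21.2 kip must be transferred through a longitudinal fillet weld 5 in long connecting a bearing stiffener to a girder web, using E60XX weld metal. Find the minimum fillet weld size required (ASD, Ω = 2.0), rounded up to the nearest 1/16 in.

w = 3/8 in

E60XX → F_EXX = 60 ksi.
Total weld length L = 5 in.
Required throat t_e = P × Ω / (0.6 F_EXX × L) = 21.2 × 2.0 / (0.6 × 60 × 5) = 0.2356 in.
Required leg w = t_e / 0.707 = 0.3332 in → use 3/8 in.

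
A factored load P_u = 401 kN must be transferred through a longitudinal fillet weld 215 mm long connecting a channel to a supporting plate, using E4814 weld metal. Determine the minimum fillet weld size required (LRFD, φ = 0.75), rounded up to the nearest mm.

E48XX → F_EXX = 480 MPa.
Total weld length L = 215 mm.
Required throat t_e = P_u / (φ × 0.6 F_EXX × L) = 401 / (0.75 × 0.6 × 480 × 215 × 10⁻³) = 8.635 mm.
Required leg w = t_e / 0.707 = 12.21 mm → use 13 mm.

w = 13 mm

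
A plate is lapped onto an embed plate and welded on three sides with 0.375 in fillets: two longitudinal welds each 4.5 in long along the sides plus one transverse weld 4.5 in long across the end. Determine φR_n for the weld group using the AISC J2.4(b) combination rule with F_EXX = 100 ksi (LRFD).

t_e = 0.707 × 0.375 = 0.2651 in.
R_nwl = 0.6 × 100 × 0.2651 × 9 = 143.2 kips (longitudinal, 2 welds).
R_nwt = 0.6 × 100 × 0.2651 × 4.5 = 71.58 kips (transverse, base value).
(i) R_nwl + R_nwt = 214.8 kips; (ii) 0.85 R_nwl + 1.5 R_nwt = 229.1 kips.
R_n = max = 229.1 kips [governs: (ii)]; φR_n = 171.8 kips.

φR_n ≈ 172 kips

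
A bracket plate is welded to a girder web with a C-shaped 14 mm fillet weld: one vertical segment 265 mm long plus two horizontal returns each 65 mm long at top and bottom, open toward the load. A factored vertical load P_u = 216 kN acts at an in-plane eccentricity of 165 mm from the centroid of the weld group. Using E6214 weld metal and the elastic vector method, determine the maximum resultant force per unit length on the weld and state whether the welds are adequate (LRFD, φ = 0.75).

E62XX → F_EXX = 620 MPa.
Total weld length L_w = 395 mm. Treat welds as unit-width lines.
Centroid: x̄ = 2×65×32.5 / 395 = 10.7 mm from the vertical weld.
Polar moment about centroid: J = I_x + I_y = [265³/12 + 2×65×132.5²] + [265×10.7² + 2(65³/12 + 65×21.8²)] = 3971000 mm³.
Direct shear f_v = P/L_w = 216×10³ / 395 = 546.8 N/mm (vertical).
Torsion M = P·e = 216×10³ × 165 = 35640000 N·mm.
Critical point at (x, y) = (54.3, 132.5) from centroid. f_tx = M·y/J = 1189 N/mm; f_ty = M·x/J = 487.4 N/mm.
Resultant f_max = √[f_tx² + (f_v + f_ty)²] = √[1189² + (546.8 + 487.4)²] = 1576 N/mm.
Capacity per unit length: φr_n = 0.75 × 0.6 × 620 × (0.707 × 14) = 2762 N/mm.
1576 ≤ 2762 → adequate.

f_max ≈ 1580 N/mm; adequate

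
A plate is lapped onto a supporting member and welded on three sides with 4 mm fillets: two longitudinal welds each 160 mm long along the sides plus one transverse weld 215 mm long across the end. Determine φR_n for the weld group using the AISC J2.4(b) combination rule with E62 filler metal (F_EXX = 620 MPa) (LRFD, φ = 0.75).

φR_n ≈ 469 kN

t_e = 0.707 × 4 = 2.828 mm.
R_nwl = 0.6 × 620 × 2.828 × 320 × 10⁻³ = 336.6 kN (longitudinal, 2 welds).
R_nwt = 0.6 × 620 × 2.828 × 215 × 10⁻³ = 226.2 kN (transverse, base value).
(i) R_nwl + R_nwt = 562.8 kN; (ii) 0.85 R_nwl + 1.5 R_nwt = 625.4 kN.
R_n = max = 625.4 kN [governs: (ii)]; φR_n = 469.1 kN.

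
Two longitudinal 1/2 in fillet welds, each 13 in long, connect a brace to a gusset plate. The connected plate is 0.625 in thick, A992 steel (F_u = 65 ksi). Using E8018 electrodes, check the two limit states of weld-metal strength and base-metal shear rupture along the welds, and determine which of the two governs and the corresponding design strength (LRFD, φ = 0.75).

φR_n ≈ 331 kips (weld metal governs)

E80XX → F_EXX = 80 ksi.
t_e = 0.707 × 0.5 = 0.3535 in; L = 26 in.
Weld metal: φR_n = 0.75 × 0.6 × 80 × 0.3535 × 26 = 330.9 kips.
Base metal (shear rupture): φR_n = 0.75 × 0.6 × 65 × 0.625 × 26 = 475.3 kips.
Governing: weld metal.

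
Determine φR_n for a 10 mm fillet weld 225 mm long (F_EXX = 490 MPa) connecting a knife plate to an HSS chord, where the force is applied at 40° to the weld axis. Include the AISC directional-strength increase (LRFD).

φR_n ≈ 441 kN

t_e = 0.707 × 10 = 7.07 mm; A_we = 7.07 × 225 = 1591 mm².
Directional factor: 1.0 + 0.5 sin^1.5(40°) = 1.258.
F_nw = 0.6 × 490 × 1.258 = 369.8 MPa.
φR_n = 0.75 × 369.8 × 1591 × 10⁻³ = 441.1 kN.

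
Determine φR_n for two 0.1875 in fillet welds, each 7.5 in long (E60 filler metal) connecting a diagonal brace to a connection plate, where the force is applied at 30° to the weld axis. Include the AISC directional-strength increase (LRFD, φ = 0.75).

φR_n ≈ 63.2 kips

E60XX → F_EXX = 60 ksi.
t_e = 0.707 × 0.1875 = 0.1326 in; A_we = 0.1326 × 15 = 1.988 in².
Directional factor: 1.0 + 0.5 sin^1.5(30°) = 1.177.
F_nw = 0.6 × 60 × 1.177 = 42.36 ksi.
φR_n = 0.75 × 42.36 × 1.988 = 63.18 kips.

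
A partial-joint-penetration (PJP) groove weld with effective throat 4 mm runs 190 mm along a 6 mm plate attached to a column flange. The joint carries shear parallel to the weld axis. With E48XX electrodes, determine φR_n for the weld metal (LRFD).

E48XX → F_EXX = 480 MPa.
Effective throat (given) t_e = 4 mm.
A_we = 4 × 190 = 760 mm².
F_nw = 0.6 F_EXX = 288 MPa.
φR_n = 0.75 × 288 × 760 × 10⁻³ = 164.2 kN.

φR_n ≈ 164 kN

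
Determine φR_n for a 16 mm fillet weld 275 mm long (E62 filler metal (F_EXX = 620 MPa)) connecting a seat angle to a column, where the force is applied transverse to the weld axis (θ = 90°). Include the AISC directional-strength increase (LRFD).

t_e = 0.707 × 16 = 11.31 mm; A_we = 11.31 × 275 = 3111 mm².
Directional factor: 1.0 + 0.5 sin^1.5(90°) = 1.5.
F_nw = 0.6 × 620 × 1.5 = 558 MPa.
φR_n = 0.75 × 558 × 3111 × 10⁻³ = 1302 kN.

φR_n ≈ 1300 kN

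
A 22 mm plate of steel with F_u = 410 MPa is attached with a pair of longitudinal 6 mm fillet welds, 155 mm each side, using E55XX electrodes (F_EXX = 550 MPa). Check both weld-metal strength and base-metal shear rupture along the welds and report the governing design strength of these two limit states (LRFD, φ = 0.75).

φR_n ≈ 325 kN (weld metal governs)

t_e = 0.707 × 6 = 4.242 mm; L = 310 mm.
Weld metal: φR_n = 0.75 × 0.6 × 550 × 4.242 × 310 × 10⁻³ = 325.5 kN.
Base metal (shear rupture): φR_n = 0.75 × 0.6 × 410 × 22 × 310 × 10⁻³ = 1258 kN.
Governing: weld metal.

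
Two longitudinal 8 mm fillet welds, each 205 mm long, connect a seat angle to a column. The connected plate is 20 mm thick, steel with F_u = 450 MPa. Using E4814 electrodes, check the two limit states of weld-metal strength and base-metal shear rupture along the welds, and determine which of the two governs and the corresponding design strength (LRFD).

E48XX → F_EXX = 480 MPa.
t_e = 0.707 × 8 = 5.656 mm; L = 410 mm.
Weld metal: φR_n = 0.75 × 0.6 × 480 × 5.656 × 410 × 10⁻³ = 500.9 kN.
Base metal (shear rupture): φR_n = 0.75 × 0.6 × 450 × 20 × 410 × 10⁻³ = 1660 kN.
Governing: weld metal.

φR_n ≈ 501 kN (weld metal governs)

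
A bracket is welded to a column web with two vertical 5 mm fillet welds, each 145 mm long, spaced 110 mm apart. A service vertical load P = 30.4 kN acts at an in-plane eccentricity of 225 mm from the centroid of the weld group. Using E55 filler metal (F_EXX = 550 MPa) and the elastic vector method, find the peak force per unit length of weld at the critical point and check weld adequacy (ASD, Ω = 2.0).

Total weld length L_w = 290 mm. Treat welds as unit-width lines.
Polar moment about centroid: J = 2[d³/12 + d(b/2)²] = 2[145³/12 + 145×55²] = 1385000 mm³.
Direct shear f_v = P/L_w = 30.4×10³ / 290 = 104.8 N/mm (vertical).
Torsion M = P·e = 30.4×10³ × 225 = 6840000 N·mm.
Critical point at (x, y) = (55, 72.5) from centroid. f_tx = M·y/J = 358 N/mm; f_ty = M·x/J = 271.6 N/mm.
Resultant f_max = √[f_tx² + (f_v + f_ty)²] = √[358² + (104.8 + 271.6)²] = 519.4 N/mm.
Capacity per unit length: r_n/Ω = (1/2.0) × 0.6 × 550 × (0.707 × 5) = 583.3 N/mm.
519.4 ≤ 583.3 → adequate.

f_max ≈ 519 N/mm; adequate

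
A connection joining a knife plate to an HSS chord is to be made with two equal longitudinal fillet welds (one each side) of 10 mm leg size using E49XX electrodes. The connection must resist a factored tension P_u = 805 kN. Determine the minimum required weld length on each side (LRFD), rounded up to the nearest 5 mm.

L = 260 mm on each side

E49XX → F_EXX = 490 MPa.
Throat t_e = 0.707 × 10 = 7.07 mm.
φr_n = 0.75 × 0.6 × 490 × 7.07 × 10⁻³ = 1.559 kN/mm.
L_req = P_u / φr_n = 805 / 1.559 = 516.4 mm total.
Per side: 516.4 / 2 = 258.2 mm.
Round up → use L = 260 mm on each side.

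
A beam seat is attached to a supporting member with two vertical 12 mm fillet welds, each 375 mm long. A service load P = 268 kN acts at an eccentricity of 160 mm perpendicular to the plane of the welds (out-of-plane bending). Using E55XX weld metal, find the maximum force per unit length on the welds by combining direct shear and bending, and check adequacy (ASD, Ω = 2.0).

E55XX → F_EXX = 550 MPa.
L_w = 2 × 375 = 750 mm; section modulus (unit throat) S = 2 × L²/6 = 46880 mm².
Direct shear f_v = P/L_w = 268×10³/750 = 357.3 N/mm.
Moment M = P × e = 268×10³ × 160 = 42880000 N·mm; bending f_b = M/S = 914.8 N/mm.
f_max = √(f_v² + f_b²) = √(357.3² + 914.8²) = 982.1 N/mm.
r_n/Ω = (1/2.0) × 0.6 × 550 × (0.707 × 12) = 1400 N/mm → adequate.

f_max ≈ 982 N/mm; adequate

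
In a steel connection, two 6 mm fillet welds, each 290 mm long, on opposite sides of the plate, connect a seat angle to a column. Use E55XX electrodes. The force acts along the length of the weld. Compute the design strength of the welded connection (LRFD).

E55XX → F_EXX = 550 MPa.
Effective throat t_e = 0.707 × 6 = 4.242 mm.
Total length L = 580 mm; A_we = 4.242 × 580 = 2460 mm².
F_nw = 0.6 F_EXX = 0.6 × 550 = 330 MPa.
φR_n = 0.75 × 330 × 2460 × 10⁻³ = 608.9 kN.

φR_n ≈ 609 kN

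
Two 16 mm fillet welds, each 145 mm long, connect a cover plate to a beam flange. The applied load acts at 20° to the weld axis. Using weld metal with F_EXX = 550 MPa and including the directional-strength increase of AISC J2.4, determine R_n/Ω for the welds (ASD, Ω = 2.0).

R_n/Ω ≈ 595 kN

t_e = 0.707 × 16 = 11.31 mm; A_we = 11.31 × 290 = 3280 mm².
Directional factor: 1.0 + 0.5 sin^1.5(20°) = 1.1.
F_nw = 0.6 × 550 × 1.1 = 363 MPa.
R_n/Ω = (363 × 3280) / 2.0 × 10⁻³ = 595.4 kN.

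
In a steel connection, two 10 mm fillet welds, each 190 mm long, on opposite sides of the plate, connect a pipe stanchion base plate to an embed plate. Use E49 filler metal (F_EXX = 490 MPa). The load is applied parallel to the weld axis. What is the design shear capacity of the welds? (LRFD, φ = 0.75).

Effective throat t_e = 0.707 × 10 = 7.07 mm.
Total length L = 380 mm; A_we = 7.07 × 380 = 2687 mm².
F_nw = 0.6 F_EXX = 0.6 × 490 = 294 MPa.
φR_n = 0.75 × 294 × 2687 × 10⁻³ = 592.4 kN.

φR_n ≈ 592 kN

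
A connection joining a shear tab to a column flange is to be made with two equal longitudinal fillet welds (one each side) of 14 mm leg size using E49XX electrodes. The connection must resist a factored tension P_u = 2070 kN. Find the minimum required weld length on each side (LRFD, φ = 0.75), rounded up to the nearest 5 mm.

L = 475 mm on each side

E49XX → F_EXX = 490 MPa.
Throat t_e = 0.707 × 14 = 9.898 mm.
φr_n = 0.75 × 0.6 × 490 × 9.898 × 10⁻³ = 2.183 kN/mm.
L_req = P_u / φr_n = 2070 / 2.183 = 948.4 mm total.
Per side: 948.4 / 2 = 474.2 mm.
Round up → use L = 475 mm on each side.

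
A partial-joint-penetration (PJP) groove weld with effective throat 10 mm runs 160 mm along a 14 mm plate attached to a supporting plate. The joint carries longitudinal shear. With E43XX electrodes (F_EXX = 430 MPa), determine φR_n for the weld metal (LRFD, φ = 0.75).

φR_n ≈ 310 kN

Effective throat (given) t_e = 10 mm.
A_we = 10 × 160 = 1600 mm².
F_nw = 0.6 F_EXX = 258 MPa.
φR_n = 0.75 × 258 × 1600 × 10⁻³ = 309.6 kN.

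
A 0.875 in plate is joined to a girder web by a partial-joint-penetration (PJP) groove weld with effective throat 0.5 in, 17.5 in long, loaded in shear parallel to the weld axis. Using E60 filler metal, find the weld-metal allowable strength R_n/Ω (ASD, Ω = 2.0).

E60XX → F_EXX = 60 ksi.
Effective throat (given) t_e = 0.5 in.
A_we = 0.5 × 17.5 = 8.75 in².
F_nw = 0.6 F_EXX = 36 ksi.
R_n/Ω = (36 × 8.75) / 2.0 = 157.5 kips.

R_n/Ω ≈ 158 kips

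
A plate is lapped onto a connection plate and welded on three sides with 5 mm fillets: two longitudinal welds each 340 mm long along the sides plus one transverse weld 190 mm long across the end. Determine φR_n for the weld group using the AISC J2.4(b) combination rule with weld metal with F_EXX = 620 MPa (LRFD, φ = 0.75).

t_e = 0.707 × 5 = 3.535 mm.
R_nwl = 0.6 × 620 × 3.535 × 680 × 10⁻³ = 894.2 kN (longitudinal, 2 welds).
R_nwt = 0.6 × 620 × 3.535 × 190 × 10⁻³ = 249.9 kN (transverse, base value).
(i) R_nwl + R_nwt = 1144 kN; (ii) 0.85 R_nwl + 1.5 R_nwt = 1135 kN.
R_n = max = 1144 kN [governs: (i)]; φR_n = 858.1 kN.

φR_n ≈ 858 kN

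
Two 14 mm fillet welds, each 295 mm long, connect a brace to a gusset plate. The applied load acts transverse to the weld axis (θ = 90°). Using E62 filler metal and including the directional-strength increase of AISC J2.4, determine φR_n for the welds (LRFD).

E62XX → F_EXX = 620 MPa.
t_e = 0.707 × 14 = 9.898 mm; A_we = 9.898 × 590 = 5840 mm².
Directional factor: 1.0 + 0.5 sin^1.5(90°) = 1.5.
F_nw = 0.6 × 620 × 1.5 = 558 MPa.
φR_n = 0.75 × 558 × 5840 × 10⁻³ = 2444 kN.

φR_n ≈ 2440 kN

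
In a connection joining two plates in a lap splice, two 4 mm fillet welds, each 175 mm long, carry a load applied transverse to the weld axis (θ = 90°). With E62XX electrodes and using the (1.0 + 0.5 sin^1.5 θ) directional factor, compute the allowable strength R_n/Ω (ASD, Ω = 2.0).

R_n/Ω ≈ 276 kN

E62XX → F_EXX = 620 MPa.
t_e = 0.707 × 4 = 2.828 mm; A_we = 2.828 × 350 = 989.8 mm².
Directional factor: 1.0 + 0.5 sin^1.5(90°) = 1.5.
F_nw = 0.6 × 620 × 1.5 = 558 MPa.
R_n/Ω = (558 × 989.8) / 2.0 × 10⁻³ = 276.2 kN.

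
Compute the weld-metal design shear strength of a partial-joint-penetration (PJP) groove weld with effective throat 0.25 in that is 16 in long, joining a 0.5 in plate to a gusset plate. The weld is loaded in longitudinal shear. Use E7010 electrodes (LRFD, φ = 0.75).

E70XX → F_EXX = 70 ksi.
Effective throat (given) t_e = 0.25 in.
A_we = 0.25 × 16 = 4 in².
F_nw = 0.6 F_EXX = 42 ksi.
φR_n = 0.75 × 42 × 4 = 126 kip.

φR_n ≈ 126 kip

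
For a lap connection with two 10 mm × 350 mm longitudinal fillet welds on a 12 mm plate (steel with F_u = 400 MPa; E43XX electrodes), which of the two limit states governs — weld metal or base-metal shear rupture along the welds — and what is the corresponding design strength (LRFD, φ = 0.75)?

φR_n ≈ 958 kN (weld metal governs)

E43XX → F_EXX = 430 MPa.
t_e = 0.707 × 10 = 7.07 mm; L = 700 mm.
Weld metal: φR_n = 0.75 × 0.6 × 430 × 7.07 × 700 × 10⁻³ = 957.6 kN.
Base metal (shear rupture): φR_n = 0.75 × 0.6 × 400 × 12 × 700 × 10⁻³ = 1512 kN.
Governing: weld metal.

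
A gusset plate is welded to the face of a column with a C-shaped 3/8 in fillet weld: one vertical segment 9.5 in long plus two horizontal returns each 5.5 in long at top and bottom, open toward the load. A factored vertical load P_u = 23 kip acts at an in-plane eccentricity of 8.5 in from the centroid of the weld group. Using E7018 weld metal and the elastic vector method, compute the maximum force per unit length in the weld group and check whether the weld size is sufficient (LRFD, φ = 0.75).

E70XX → F_EXX = 70 ksi.
Total weld length L_w = 20.5 in. Treat welds as unit-width lines.
Centroid: x̄ = 2×5.5×2.75 / 20.5 = 1.476 in from the vertical weld.
Polar moment about centroid: J = I_x + I_y = [9.5³/12 + 2×5.5×4.75²] + [9.5×1.476² + 2(5.5³/12 + 5.5×1.274²)] = 385.9 in³.
Direct shear f_v = P/L_w = 23 / 20.5 = 1.122 kip/in (vertical).
Torsion M = P·e = 23 × 8.5 = 195.5 kip·in.
Critical point at (x, y) = (4.024, 4.75) from centroid. f_tx = M·y/J = 2.406 kip/in; f_ty = M·x/J = 2.039 kip/in.
Resultant f_max = √[f_tx² + (f_v + f_ty)²] = √[2.406² + (1.122 + 2.039)²] = 3.972 kip/in.
Capacity per unit length: φr_n = 0.75 × 0.6 × 70 × (0.707 × 0.375) = 8.351 kip/in.
3.972 ≤ 8.351 → adequate.

f_max ≈ 3.97 kip/in; adequate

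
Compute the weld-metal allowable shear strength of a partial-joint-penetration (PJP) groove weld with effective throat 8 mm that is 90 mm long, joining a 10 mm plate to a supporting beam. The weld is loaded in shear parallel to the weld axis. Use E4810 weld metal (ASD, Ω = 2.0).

E48XX → F_EXX = 480 MPa.
Effective throat (given) t_e = 8 mm.
A_we = 8 × 90 = 720 mm².
F_nw = 0.6 F_EXX = 288 MPa.
R_n/Ω = (288 × 720) / 2.0 × 10⁻³ = 103.7 kN.

R_n/Ω ≈ 104 kN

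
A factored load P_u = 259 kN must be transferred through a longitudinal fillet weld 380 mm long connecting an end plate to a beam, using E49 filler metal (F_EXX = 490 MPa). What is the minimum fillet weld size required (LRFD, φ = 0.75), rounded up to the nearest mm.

Total weld length L = 380 mm.
Required throat t_e = P_u / (φ × 0.6 F_EXX × L) = 259 / (0.75 × 0.6 × 490 × 380 × 10⁻³) = 3.091 mm.
Required leg w = t_e / 0.707 = 4.372 mm → use 5 mm.

w = 5 mm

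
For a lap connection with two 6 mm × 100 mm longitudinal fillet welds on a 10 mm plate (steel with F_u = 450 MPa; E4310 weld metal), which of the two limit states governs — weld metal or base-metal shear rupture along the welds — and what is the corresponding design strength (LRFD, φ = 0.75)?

φR_n ≈ 164 kN (weld metal governs)

E43XX → F_EXX = 430 MPa.
t_e = 0.707 × 6 = 4.242 mm; L = 200 mm.
Weld metal: φR_n = 0.75 × 0.6 × 430 × 4.242 × 200 × 10⁻³ = 164.2 kN.
Base metal (shear rupture): φR_n = 0.75 × 0.6 × 450 × 10 × 200 × 10⁻³ = 405 kN.
Governing: weld metal.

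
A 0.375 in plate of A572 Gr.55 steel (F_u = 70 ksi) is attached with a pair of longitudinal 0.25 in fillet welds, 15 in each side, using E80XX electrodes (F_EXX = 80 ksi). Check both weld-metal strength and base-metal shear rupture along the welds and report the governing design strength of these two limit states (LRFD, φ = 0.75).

φR_n ≈ 191 kip (weld metal governs)

t_e = 0.707 × 0.25 = 0.1767 in; L = 30 in.
Weld metal: φR_n = 0.75 × 0.6 × 80 × 0.1767 × 30 = 190.9 kip.
Base metal (shear rupture): φR_n = 0.75 × 0.6 × 70 × 0.375 × 30 = 354.4 kip.
Governing: weld metal.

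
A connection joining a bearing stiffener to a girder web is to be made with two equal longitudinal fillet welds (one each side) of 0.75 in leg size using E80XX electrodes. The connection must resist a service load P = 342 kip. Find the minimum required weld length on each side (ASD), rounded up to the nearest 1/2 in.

L = 13.5 in on each side

E80XX → F_EXX = 80 ksi.
Throat t_e = 0.707 × 0.75 = 0.5302 in.
r_n/Ω = (0.6 × 80 × 0.5302) / 2.0 = 12.73 kip/in.
L_req = P / (r_n/Ω) = 342 / 12.73 = 26.87 in total.
Per side: 26.87 / 2 = 13.44 in.
Round up → use L = 13.5 in on each side.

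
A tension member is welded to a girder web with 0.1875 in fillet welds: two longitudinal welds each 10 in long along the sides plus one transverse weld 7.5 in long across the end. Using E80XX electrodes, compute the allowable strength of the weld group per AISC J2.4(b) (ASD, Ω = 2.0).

E80XX → F_EXX = 80 ksi.
t_e = 0.707 × 0.1875 = 0.1326 in.
R_nwl = 0.6 × 80 × 0.1326 × 20 = 127.3 kip (longitudinal, 2 welds).
R_nwt = 0.6 × 80 × 0.1326 × 7.5 = 47.72 kip (transverse, base value).
(i) R_nwl + R_nwt = 175 kip; (ii) 0.85 R_nwl + 1.5 R_nwt = 179.8 kip.
R_n = max = 179.8 kip [governs: (ii)]; R_n/Ω = 89.88 kip.

R_n/Ω ≈ 89.9 kip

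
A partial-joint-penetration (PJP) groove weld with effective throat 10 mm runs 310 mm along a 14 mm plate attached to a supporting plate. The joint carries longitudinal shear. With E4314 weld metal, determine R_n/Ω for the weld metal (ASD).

E43XX → F_EXX = 430 MPa.
Effective throat (given) t_e = 10 mm.
A_we = 10 × 310 = 3100 mm².
F_nw = 0.6 F_EXX = 258 MPa.
R_n/Ω = (258 × 3100) / 2.0 × 10⁻³ = 399.9 kN.

R_n/Ω ≈ 400 kN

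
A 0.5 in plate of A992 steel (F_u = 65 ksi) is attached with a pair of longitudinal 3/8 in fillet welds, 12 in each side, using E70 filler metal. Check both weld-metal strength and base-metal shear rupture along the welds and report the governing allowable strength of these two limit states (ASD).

R_n/Ω ≈ 134 kips (weld metal governs)

E70XX → F_EXX = 70 ksi.
t_e = 0.707 × 0.375 = 0.2651 in; L = 24 in.
Weld metal: R_n/Ω = (1/2.0) × 0.6 × 70 × 0.2651 × 24 = 133.6 kips.
Base metal (shear rupture): R_n/Ω = (1/2.0) × 0.6 × 65 × 0.5 × 24 = 234 kips.
Governing: weld metal.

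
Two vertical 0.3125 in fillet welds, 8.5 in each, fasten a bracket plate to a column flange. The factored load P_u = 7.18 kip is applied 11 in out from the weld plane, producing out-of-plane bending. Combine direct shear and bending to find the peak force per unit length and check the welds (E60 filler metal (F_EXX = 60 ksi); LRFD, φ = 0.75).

L_w = 2 × 8.5 = 17 in; section modulus (unit throat) S = 2 × L²/6 = 24.08 in².
Direct shear f_v = P/L_w = 7.18/17 = 0.4224 kip/in.
Moment M = P × e = 7.18 × 11 = 78.98 kip·in; bending f_b = M/S = 3.279 kip/in.
f_max = √(f_v² + f_b²) = √(0.4224² + 3.279²) = 3.307 kip/in.
φr_n = 0.75 × 0.6 × 60 × (0.707 × 0.3125) = 5.965 kip/in → adequate.

f_max ≈ 3.31 kip/in; adequate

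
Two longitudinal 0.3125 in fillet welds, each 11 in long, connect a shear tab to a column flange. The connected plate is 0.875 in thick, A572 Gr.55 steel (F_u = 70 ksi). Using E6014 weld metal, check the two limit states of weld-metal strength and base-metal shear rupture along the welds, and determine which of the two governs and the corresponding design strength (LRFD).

φR_n ≈ 131 kips (weld metal governs)

E60XX → F_EXX = 60 ksi.
t_e = 0.707 × 0.3125 = 0.2209 in; L = 22 in.
Weld metal: φR_n = 0.75 × 0.6 × 60 × 0.2209 × 22 = 131.2 kips.
Base metal (shear rupture): φR_n = 0.75 × 0.6 × 70 × 0.875 × 22 = 606.4 kips.
Governing: weld metal.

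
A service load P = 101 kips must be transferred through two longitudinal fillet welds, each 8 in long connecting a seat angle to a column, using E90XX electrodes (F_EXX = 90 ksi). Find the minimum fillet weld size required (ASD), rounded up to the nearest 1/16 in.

w = 3/8 in

Total weld length L = 16 in.
Required throat t_e = P × Ω / (0.6 F_EXX × L) = 101 × 2.0 / (0.6 × 90 × 16) = 0.2338 in.
Required leg w = t_e / 0.707 = 0.3307 in → use 3/8 in.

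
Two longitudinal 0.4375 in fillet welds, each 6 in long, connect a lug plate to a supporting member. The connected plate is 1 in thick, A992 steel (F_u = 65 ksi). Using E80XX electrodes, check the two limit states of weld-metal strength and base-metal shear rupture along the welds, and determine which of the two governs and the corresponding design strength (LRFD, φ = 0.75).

E80XX → F_EXX = 80 ksi.
t_e = 0.707 × 0.4375 = 0.3093 in; L = 12 in.
Weld metal: φR_n = 0.75 × 0.6 × 80 × 0.3093 × 12 = 133.6 kips.
Base metal (shear rupture): φR_n = 0.75 × 0.6 × 65 × 1 × 12 = 351 kips.
Governing: weld metal.

φR_n ≈ 134 kips (weld metal governs)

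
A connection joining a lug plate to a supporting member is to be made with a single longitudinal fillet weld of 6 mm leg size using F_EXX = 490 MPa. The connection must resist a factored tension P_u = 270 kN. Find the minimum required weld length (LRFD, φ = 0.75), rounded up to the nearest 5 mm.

Throat t_e = 0.707 × 6 = 4.242 mm.
φr_n = 0.75 × 0.6 × 490 × 4.242 × 10⁻³ = 0.9354 kN/mm.
L_req = P_u / φr_n = 270 / 0.9354 = 288.7 mm total.
Round up → use L = 290 mm.

L = 290 mm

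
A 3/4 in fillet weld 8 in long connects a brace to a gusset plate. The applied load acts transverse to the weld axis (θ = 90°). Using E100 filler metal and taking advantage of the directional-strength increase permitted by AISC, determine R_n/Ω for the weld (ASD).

E100XX → F_EXX = 100 ksi.
t_e = 0.707 × 0.75 = 0.5302 in; A_we = 0.5302 × 8 = 4.242 in².
Directional factor: 1.0 + 0.5 sin^1.5(90°) = 1.5.
F_nw = 0.6 × 100 × 1.5 = 90 ksi.
R_n/Ω = (90 × 4.242) / 2.0 = 190.9 kips.

R_n/Ω ≈ 191 kips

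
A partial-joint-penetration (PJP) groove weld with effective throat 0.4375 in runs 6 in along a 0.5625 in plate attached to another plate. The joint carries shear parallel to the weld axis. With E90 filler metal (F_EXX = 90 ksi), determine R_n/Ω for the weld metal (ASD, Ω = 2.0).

Effective throat (given) t_e = 0.4375 in.
A_we = 0.4375 × 6 = 2.625 in².
F_nw = 0.6 F_EXX = 54 ksi.
R_n/Ω = (54 × 2.625) / 2.0 = 70.88 kips.

R_n/Ω ≈ 70.9 kips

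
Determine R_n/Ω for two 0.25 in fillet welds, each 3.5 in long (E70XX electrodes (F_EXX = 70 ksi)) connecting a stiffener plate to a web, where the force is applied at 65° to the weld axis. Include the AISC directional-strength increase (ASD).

t_e = 0.707 × 0.25 = 0.1767 in; A_we = 0.1767 × 7 = 1.237 in².
Directional factor: 1.0 + 0.5 sin^1.5(65°) = 1.431.
F_nw = 0.6 × 70 × 1.431 = 60.12 ksi.
R_n/Ω = (60.12 × 1.237) / 2.0 = 37.19 kip.

R_n/Ω ≈ 37.2 kip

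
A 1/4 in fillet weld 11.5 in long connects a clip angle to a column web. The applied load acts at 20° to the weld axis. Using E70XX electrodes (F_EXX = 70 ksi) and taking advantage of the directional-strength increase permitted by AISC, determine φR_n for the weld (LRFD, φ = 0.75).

φR_n ≈ 70.4 kips

t_e = 0.707 × 0.25 = 0.1767 in; A_we = 0.1767 × 11.5 = 2.033 in².
Directional factor: 1.0 + 0.5 sin^1.5(20°) = 1.1.
F_nw = 0.6 × 70 × 1.1 = 46.2 ksi.
φR_n = 0.75 × 46.2 × 2.033 = 70.43 kips.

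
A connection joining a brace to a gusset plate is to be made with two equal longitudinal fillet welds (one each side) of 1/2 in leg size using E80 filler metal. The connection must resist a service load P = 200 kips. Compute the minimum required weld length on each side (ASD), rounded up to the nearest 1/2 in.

L = 12 in on each side

E80XX → F_EXX = 80 ksi.
Throat t_e = 0.707 × 0.5 = 0.3535 in.
r_n/Ω = (0.6 × 80 × 0.3535) / 2.0 = 8.484 kip/in.
L_req = P / (r_n/Ω) = 200 / 8.484 = 23.57 in total.
Per side: 23.57 / 2 = 11.79 in.
Round up → use L = 12 in on each side.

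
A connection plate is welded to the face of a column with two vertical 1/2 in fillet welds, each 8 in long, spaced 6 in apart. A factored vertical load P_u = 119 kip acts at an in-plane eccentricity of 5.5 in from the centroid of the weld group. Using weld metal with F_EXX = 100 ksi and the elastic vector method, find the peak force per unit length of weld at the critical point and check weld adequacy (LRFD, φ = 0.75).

Total weld length L_w = 16 in. Treat welds as unit-width lines.
Polar moment about centroid: J = 2[d³/12 + d(b/2)²] = 2[8³/12 + 8×3²] = 229.3 in³.
Direct shear f_v = P/L_w = 119 / 16 = 7.438 kip/in (vertical).
Torsion M = P·e = 119 × 5.5 = 654.5 kip·in.
Critical point at (x, y) = (3, 4) from centroid. f_tx = M·y/J = 11.42 kip/in; f_ty = M·x/J = 8.562 kip/in.
Resultant f_max = √[f_tx² + (f_v + f_ty)²] = √[11.42² + (7.438 + 8.562)²] = 19.65 kip/in.
Capacity per unit length: φr_n = 0.75 × 0.6 × 100 × (0.707 × 0.5) = 15.91 kip/in.
19.65 > 15.91 → NOT adequate.

f_max ≈ 19.7 kip/in; NOT adequate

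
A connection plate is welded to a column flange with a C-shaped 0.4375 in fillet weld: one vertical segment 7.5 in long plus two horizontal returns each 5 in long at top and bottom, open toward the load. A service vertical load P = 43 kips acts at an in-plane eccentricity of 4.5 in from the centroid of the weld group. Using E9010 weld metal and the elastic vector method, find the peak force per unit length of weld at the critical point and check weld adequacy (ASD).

f_max ≈ 6.43 kip/in; adequate

E90XX → F_EXX = 90 ksi.
Total weld length L_w = 17.5 in. Treat welds as unit-width lines.
Centroid: x̄ = 2×5×2.5 / 17.5 = 1.429 in from the vertical weld.
Polar moment about centroid: J = I_x + I_y = [7.5³/12 + 2×5×3.75²] + [7.5×1.429² + 2(5³/12 + 5×1.071²)] = 223.4 in³.
Direct shear f_v = P/L_w = 43 / 17.5 = 2.457 kip/in (vertical).
Torsion M = P·e = 43 × 4.5 = 193.5 kip·in.
Critical point at (x, y) = (3.571, 3.75) from centroid. f_tx = M·y/J = 3.248 kip/in; f_ty = M·x/J = 3.093 kip/in.
Resultant f_max = √[f_tx² + (f_v + f_ty)²] = √[3.248² + (2.457 + 3.093)²] = 6.431 kip/in.
Capacity per unit length: r_n/Ω = (1/2.0) × 0.6 × 90 × (0.707 × 0.4375) = 8.351 kip/in.
6.431 ≤ 8.351 → adequate.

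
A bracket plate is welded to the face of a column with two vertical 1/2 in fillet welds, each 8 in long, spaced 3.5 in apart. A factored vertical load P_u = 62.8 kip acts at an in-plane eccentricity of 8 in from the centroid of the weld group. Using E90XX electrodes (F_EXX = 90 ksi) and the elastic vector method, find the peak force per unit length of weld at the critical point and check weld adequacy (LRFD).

f_max ≈ 18.3 kip/in; NOT adequate

Total weld length L_w = 16 in. Treat welds as unit-width lines.
Polar moment about centroid: J = 2[d³/12 + d(b/2)²] = 2[8³/12 + 8×1.75²] = 134.3 in³.
Direct shear f_v = P/L_w = 62.8 / 16 = 3.925 kip/in (vertical).
Torsion M = P·e = 62.8 × 8 = 502.4 kip·in.
Critical point at (x, y) = (1.75, 4) from centroid. f_tx = M·y/J = 14.96 kip/in; f_ty = M·x/J = 6.545 kip/in.
Resultant f_max = √[f_tx² + (f_v + f_ty)²] = √[14.96² + (3.925 + 6.545)²] = 18.26 kip/in.
Capacity per unit length: φr_n = 0.75 × 0.6 × 90 × (0.707 × 0.5) = 14.32 kip/in.
18.26 > 14.32 → NOT adequate.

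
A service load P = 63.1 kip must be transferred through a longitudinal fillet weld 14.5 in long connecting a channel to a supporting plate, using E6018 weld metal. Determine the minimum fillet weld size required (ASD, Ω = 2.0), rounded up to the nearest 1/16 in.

E60XX → F_EXX = 60 ksi.
Total weld length L = 14.5 in.
Required throat t_e = P × Ω / (0.6 F_EXX × L) = 63.1 × 2.0 / (0.6 × 60 × 14.5) = 0.2418 in.
Required leg w = t_e / 0.707 = 0.342 in → use 3/8 in.

w = 3/8 in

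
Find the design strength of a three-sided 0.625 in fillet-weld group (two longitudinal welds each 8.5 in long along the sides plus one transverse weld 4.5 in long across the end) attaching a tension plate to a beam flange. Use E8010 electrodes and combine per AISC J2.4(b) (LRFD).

φR_n ≈ 342 kip

E80XX → F_EXX = 80 ksi.
t_e = 0.707 × 0.625 = 0.4419 in.
R_nwl = 0.6 × 80 × 0.4419 × 17 = 360.6 kip (longitudinal, 2 welds).
R_nwt = 0.6 × 80 × 0.4419 × 4.5 = 95.44 kip (transverse, base value).
(i) R_nwl + R_nwt = 456 kip; (ii) 0.85 R_nwl + 1.5 R_nwt = 449.7 kip.
R_n = max = 456 kip [governs: (i)]; φR_n = 342 kip.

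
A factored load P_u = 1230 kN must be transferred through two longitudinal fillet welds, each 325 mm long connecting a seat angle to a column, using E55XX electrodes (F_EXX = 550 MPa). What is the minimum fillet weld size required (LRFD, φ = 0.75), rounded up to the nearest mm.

Total weld length L = 650 mm.
Required throat t_e = P_u / (φ × 0.6 F_EXX × L) = 1230 / (0.75 × 0.6 × 550 × 650 × 10⁻³) = 7.646 mm.
Required leg w = t_e / 0.707 = 10.81 mm → use 11 mm.

w = 11 mm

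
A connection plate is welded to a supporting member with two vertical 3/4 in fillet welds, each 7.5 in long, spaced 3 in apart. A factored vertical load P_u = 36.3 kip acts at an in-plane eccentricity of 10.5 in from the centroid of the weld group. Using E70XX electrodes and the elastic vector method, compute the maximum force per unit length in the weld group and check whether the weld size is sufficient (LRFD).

E70XX → F_EXX = 70 ksi.
Total weld length L_w = 15 in. Treat welds as unit-width lines.
Polar moment about centroid: J = 2[d³/12 + d(b/2)²] = 2[7.5³/12 + 7.5×1.5²] = 104.1 in³.
Direct shear f_v = P/L_w = 36.3 / 15 = 2.42 kip/in (vertical).
Torsion M = P·e = 36.3 × 10.5 = 381.15 kip·in.
Critical point at (x, y) = (1.5, 3.75) from centroid. f_tx = M·y/J = 13.74 kip/in; f_ty = M·x/J = 5.494 kip/in.
Resultant f_max = √[f_tx² + (f_v + f_ty)²] = √[13.74² + (2.42 + 5.494)²] = 15.85 kip/in.
Capacity per unit length: φr_n = 0.75 × 0.6 × 70 × (0.707 × 0.75) = 16.7 kip/in.
15.85 ≤ 16.7 → adequate.

f_max ≈ 15.9 kip/in; adequate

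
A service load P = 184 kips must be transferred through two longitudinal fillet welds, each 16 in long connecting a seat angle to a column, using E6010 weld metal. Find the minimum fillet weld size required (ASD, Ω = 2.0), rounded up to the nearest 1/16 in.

E60XX → F_EXX = 60 ksi.
Total weld length L = 32 in.
Required throat t_e = P × Ω / (0.6 F_EXX × L) = 184 × 2.0 / (0.6 × 60 × 32) = 0.3194 in.
Required leg w = t_e / 0.707 = 0.4518 in → use 1/2 in.

w = 1/2 in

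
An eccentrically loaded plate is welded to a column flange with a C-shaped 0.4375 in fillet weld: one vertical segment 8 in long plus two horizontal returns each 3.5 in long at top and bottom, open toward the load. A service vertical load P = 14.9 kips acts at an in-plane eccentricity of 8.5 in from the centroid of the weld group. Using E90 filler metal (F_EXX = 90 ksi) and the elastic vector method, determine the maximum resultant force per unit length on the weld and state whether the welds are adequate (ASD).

f_max ≈ 4.16 kip/in; adequate

Total weld length L_w = 15 in. Treat welds as unit-width lines.
Centroid: x̄ = 2×3.5×1.75 / 15 = 0.8167 in from the vertical weld.
Polar moment about centroid: J = I_x + I_y = [8³/12 + 2×3.5×4²] + [8×0.8167² + 2(3.5³/12 + 3.5×0.9333²)] = 173.2 in³.
Direct shear f_v = P/L_w = 14.9 / 15 = 0.9933 kip/in (vertical).
Torsion M = P·e = 14.9 × 8.5 = 126.65 kip·in.
Critical point at (x, y) = (2.683, 4) from centroid. f_tx = M·y/J = 2.924 kip/in; f_ty = M·x/J = 1.962 kip/in.
Resultant f_max = √[f_tx² + (f_v + f_ty)²] = √[2.924² + (0.9933 + 1.962)²] = 4.157 kip/in.
Capacity per unit length: r_n/Ω = (1/2.0) × 0.6 × 90 × (0.707 × 0.4375) = 8.351 kip/in.
4.157 ≤ 8.351 → adequate.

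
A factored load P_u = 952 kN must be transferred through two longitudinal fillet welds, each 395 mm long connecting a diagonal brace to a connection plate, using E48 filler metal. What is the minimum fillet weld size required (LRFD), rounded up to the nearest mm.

w = 8 mm

E48XX → F_EXX = 480 MPa.
Total weld length L = 790 mm.
Required throat t_e = P_u / (φ × 0.6 F_EXX × L) = 952 / (0.75 × 0.6 × 480 × 790 × 10⁻³) = 5.579 mm.
Required leg w = t_e / 0.707 = 7.891 mm → use 8 mm.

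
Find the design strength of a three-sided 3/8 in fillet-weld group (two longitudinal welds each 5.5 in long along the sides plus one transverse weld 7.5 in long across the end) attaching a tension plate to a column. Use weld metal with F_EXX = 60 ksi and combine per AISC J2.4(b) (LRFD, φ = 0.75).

t_e = 0.707 × 0.375 = 0.2651 in.
R_nwl = 0.6 × 60 × 0.2651 × 11 = 105 kip (longitudinal, 2 welds).
R_nwt = 0.6 × 60 × 0.2651 × 7.5 = 71.58 kip (transverse, base value).
(i) R_nwl + R_nwt = 176.6 kip; (ii) 0.85 R_nwl + 1.5 R_nwt = 196.6 kip.
R_n = max = 196.6 kip [governs: (ii)]; φR_n = 147.5 kip.

φR_n ≈ 147 kip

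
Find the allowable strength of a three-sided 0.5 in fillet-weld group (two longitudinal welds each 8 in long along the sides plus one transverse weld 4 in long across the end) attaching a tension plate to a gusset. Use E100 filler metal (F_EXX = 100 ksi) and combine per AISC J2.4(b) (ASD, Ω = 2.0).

t_e = 0.707 × 0.5 = 0.3535 in.
R_nwl = 0.6 × 100 × 0.3535 × 16 = 339.4 kips (longitudinal, 2 welds).
R_nwt = 0.6 × 100 × 0.3535 × 4 = 84.84 kips (transverse, base value).
(i) R_nwl + R_nwt = 424.2 kips; (ii) 0.85 R_nwl + 1.5 R_nwt = 415.7 kips.
R_n = max = 424.2 kips [governs: (i)]; R_n/Ω = 212.1 kips.

R_n/Ω ≈ 212 kips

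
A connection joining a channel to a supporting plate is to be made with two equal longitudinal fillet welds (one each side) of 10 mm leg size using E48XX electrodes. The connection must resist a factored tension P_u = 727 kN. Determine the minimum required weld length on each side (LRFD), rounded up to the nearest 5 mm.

E48XX → F_EXX = 480 MPa.
Throat t_e = 0.707 × 10 = 7.07 mm.
φr_n = 0.75 × 0.6 × 480 × 7.07 × 10⁻³ = 1.527 kN/mm.
L_req = P_u / φr_n = 727 / 1.527 = 476.1 mm total.
Per side: 476.1 / 2 = 238 mm.
Round up → use L = 240 mm on each side.

L = 240 mm on each side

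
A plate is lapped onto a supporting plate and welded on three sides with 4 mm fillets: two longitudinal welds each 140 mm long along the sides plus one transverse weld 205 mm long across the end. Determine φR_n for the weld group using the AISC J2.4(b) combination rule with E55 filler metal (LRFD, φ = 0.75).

φR_n ≈ 382 kN

E55XX → F_EXX = 550 MPa.
t_e = 0.707 × 4 = 2.828 mm.
R_nwl = 0.6 × 550 × 2.828 × 280 × 10⁻³ = 261.3 kN (longitudinal, 2 welds).
R_nwt = 0.6 × 550 × 2.828 × 205 × 10⁻³ = 191.3 kN (transverse, base value).
(i) R_nwl + R_nwt = 452.6 kN; (ii) 0.85 R_nwl + 1.5 R_nwt = 509.1 kN.
R_n = max = 509.1 kN [governs: (ii)]; φR_n = 381.8 kN.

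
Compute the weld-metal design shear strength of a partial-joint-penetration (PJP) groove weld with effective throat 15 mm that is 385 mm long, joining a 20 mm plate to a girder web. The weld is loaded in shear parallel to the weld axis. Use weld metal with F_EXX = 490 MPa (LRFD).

Effective throat (given) t_e = 15 mm.
A_we = 15 × 385 = 5775 mm².
F_nw = 0.6 F_EXX = 294 MPa.
φR_n = 0.75 × 294 × 5775 × 10⁻³ = 1273 kN.

φR_n ≈ 1270 kN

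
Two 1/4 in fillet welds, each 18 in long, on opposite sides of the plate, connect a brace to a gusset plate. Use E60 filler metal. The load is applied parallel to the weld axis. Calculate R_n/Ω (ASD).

E60XX → F_EXX = 60 ksi.
Effective throat t_e = 0.707 × 0.25 = 0.1767 in.
Total length L = 36 in; A_we = 0.1767 × 36 = 6.363 in².
F_nw = 0.6 F_EXX = 0.6 × 60 = 36 ksi.
R_n = 36 × 6.363 = 229.1 kips; R_n/Ω = 229.1/2.0 = 114.5 kips.

R_n/Ω ≈ 115 kips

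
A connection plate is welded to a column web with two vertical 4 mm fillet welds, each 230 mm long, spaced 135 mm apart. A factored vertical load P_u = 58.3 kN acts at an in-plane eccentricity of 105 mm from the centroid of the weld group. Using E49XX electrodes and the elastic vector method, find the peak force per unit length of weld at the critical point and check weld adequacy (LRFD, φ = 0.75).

E49XX → F_EXX = 490 MPa.
Total weld length L_w = 460 mm. Treat welds as unit-width lines.
Polar moment about centroid: J = 2[d³/12 + d(b/2)²] = 2[230³/12 + 230×67.5²] = 4124000 mm³.
Direct shear f_v = P/L_w = 58.3×10³ / 460 = 126.7 N/mm (vertical).
Torsion M = P·e = 58.3×10³ × 105 = 6121500 N·mm.
Critical point at (x, y) = (67.5, 115) from centroid. f_tx = M·y/J = 170.7 N/mm; f_ty = M·x/J = 100.2 N/mm.
Resultant f_max = √[f_tx² + (f_v + f_ty)²] = √[170.7² + (126.7 + 100.2)²] = 284 N/mm.
Capacity per unit length: φr_n = 0.75 × 0.6 × 490 × (0.707 × 4) = 623.6 N/mm.
284 ≤ 623.6 → adequate.

f_max ≈ 284 N/mm; adequate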